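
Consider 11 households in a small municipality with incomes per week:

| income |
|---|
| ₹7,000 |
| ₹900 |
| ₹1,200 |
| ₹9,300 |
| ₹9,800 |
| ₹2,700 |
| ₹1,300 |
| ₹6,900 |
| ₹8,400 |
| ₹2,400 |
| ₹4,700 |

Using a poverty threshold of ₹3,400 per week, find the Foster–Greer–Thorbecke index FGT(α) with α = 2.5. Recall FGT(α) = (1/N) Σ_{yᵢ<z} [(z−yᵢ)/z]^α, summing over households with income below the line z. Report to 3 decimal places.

Below the line: ₹900, ₹1,200, ₹1,300, ₹2,400, ₹2,700 (q = 5 of N = 11).
Shortfall ratios: (3400−900)/3400 = 0.7353; (3400−1200)/3400 = 0.6471; (3400−1300)/3400 = 0.6176; (3400−2400)/3400 = 0.2941; (3400−2700)/3400 = 0.2059.
Raised to α = 2.5: 0.46361; 0.33679; 0.29981; 0.04691; 0.01923.
Sum = 1.166360; FGT(2.5) = 1.166360 / 11 = 0.106.

0.106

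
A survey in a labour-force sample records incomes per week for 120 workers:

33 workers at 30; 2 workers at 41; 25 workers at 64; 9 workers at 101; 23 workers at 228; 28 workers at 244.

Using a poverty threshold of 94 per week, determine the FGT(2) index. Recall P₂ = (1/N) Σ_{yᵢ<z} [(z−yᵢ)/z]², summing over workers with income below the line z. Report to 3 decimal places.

0.154

Below z: 33×30, 2×41, 25×64 (q = 60 of N = 120).
Shortfall ratios: (94−30)/94 = 0.6809 (×33); (94−41)/94 = 0.5638 (×2); (94−64)/94 = 0.3191 (×25).
Squared: 0.4636 (×33); 0.3179 (×2); 0.1019 (×25).
Sum = 18.479629; P₂ = 18.479629 / 120 = 0.154.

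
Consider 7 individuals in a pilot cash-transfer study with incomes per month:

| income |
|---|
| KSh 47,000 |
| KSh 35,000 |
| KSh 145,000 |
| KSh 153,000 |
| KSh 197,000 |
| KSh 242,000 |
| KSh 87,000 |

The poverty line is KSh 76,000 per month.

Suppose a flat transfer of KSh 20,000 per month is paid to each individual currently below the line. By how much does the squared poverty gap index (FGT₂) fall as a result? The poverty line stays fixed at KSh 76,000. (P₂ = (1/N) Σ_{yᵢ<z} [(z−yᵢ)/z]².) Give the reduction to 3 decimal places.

0.049

Before: below the line — KSh 35,000, KSh 47,000; squared poverty gap index (FGT₂) = 0.06238.
After the KSh 20,000 transfer: below the line — KSh 55,000, KSh 67,000; squared poverty gap index (FGT₂) = 0.01291.
Reduction = 0.06238 − 0.01291 = 0.049.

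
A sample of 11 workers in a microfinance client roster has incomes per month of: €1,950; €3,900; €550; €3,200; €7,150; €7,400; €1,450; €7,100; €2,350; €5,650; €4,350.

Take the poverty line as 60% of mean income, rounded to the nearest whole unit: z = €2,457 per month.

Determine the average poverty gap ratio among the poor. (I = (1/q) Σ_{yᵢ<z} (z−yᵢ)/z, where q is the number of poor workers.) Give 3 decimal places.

0.359

Incomes under z: €550, €1,450, €1,950, €2,350 (q = 4 of N = 11).
Relative gaps: 0.7761, 0.4098, 0.2063, 0.0435; sum = 1.435897.
The income-gap ratio divides by q (the poor only): 1.435897 / 4 = 0.359.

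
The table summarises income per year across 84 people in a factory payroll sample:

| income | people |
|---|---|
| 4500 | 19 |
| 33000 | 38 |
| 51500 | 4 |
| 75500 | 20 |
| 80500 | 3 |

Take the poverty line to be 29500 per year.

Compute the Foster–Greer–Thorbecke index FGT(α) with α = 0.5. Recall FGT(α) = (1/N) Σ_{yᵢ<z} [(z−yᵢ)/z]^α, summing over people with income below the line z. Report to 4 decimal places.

Poor units: 19×4500 (q = 19 of N = 84).
Relative gaps: (29500−4500)/29500 = 0.8475 (×19).
Raised to α = 0.5: 0.92057 (×19).
Sum = 17.490918; FGT(0.5) = 17.490918 / 84 = 0.2082.

0.2082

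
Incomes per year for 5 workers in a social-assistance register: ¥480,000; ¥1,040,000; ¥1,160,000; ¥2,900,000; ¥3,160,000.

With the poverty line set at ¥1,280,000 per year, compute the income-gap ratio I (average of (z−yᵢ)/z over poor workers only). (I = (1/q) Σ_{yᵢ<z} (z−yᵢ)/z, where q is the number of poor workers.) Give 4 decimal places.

Incomes under z: ¥480,000, ¥1,040,000, ¥1,160,000 (q = 3 of N = 5).
Relative gaps: 0.6250, 0.1875, 0.0938; sum = 0.906250.
The income-gap ratio divides by q (the poor only): 0.906250 / 3 = 0.3021.

0.3021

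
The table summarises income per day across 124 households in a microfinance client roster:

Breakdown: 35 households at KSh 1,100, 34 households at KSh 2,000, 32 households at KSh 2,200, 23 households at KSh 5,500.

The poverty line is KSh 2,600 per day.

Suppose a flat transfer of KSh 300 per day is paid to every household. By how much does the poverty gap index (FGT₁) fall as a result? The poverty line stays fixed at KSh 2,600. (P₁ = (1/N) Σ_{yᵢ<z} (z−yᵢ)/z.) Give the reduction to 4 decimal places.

Before: below the line — 35×KSh 1,100, 34×KSh 2,000, 32×KSh 2,200; poverty gap index (FGT₁) = 0.265819.
After the KSh 300 transfer: below the line — 35×KSh 1,400, 34×KSh 2,300, 32×KSh 2,500; poverty gap index (FGT₁) = 0.171836.
Reduction = 0.265819 − 0.171836 = 0.0940.

0.0940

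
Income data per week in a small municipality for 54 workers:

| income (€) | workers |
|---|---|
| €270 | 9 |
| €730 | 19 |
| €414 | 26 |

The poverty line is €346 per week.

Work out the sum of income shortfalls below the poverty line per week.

Below z: 9×€270 (q = 9 of N = 54).
Individual gaps: 9×(346−270) = 684.
Aggregate gap = €684.

€684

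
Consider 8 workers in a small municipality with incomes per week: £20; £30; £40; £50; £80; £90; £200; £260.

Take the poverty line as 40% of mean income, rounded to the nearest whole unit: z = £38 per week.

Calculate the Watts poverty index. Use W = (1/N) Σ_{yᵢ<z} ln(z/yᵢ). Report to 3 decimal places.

0.110

Below the line: £20, £30 (q = 2 of N = 8).
ln(z/y) terms: ln(38/20) = 0.6419; ln(38/30) = 0.2364.
W = 0.878243 / 8 = 0.110.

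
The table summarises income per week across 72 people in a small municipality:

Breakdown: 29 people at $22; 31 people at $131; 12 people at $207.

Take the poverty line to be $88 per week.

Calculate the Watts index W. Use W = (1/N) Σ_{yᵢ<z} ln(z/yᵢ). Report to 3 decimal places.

0.558

Incomes under z: 29×$22 (q = 29 of N = 72).
Log gaps: ln(88/22) = 1.3863 (×29).
W = 40.202536 / 72 = 0.558.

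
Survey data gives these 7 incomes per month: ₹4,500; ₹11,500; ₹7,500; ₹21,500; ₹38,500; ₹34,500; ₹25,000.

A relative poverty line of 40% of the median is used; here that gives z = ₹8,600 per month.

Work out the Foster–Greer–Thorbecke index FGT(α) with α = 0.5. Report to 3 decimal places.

Below the line: ₹4,500, ₹7,500 (q = 2 of N = 7).
Shortfall ratios: (8600−4500)/8600 = 0.4767; (8600−7500)/8600 = 0.1279.
Raised to α = 0.5: 0.69047; 0.35764.
Sum = 1.048107; FGT(0.5) = 1.048107 / 7 = 0.150.

0.150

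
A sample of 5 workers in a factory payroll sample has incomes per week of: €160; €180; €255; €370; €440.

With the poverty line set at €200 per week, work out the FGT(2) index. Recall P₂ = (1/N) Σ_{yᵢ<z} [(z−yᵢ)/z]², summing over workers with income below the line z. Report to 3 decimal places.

0.010

Incomes under z: €160, €180 (q = 2 of N = 5).
Gap ratios (z−y)/z: (200−160)/200 = 0.2000; (200−180)/200 = 0.1000.
Squared: 0.0400; 0.0100.
Sum = 0.050000; P₂ = 0.050000 / 5 = 0.010.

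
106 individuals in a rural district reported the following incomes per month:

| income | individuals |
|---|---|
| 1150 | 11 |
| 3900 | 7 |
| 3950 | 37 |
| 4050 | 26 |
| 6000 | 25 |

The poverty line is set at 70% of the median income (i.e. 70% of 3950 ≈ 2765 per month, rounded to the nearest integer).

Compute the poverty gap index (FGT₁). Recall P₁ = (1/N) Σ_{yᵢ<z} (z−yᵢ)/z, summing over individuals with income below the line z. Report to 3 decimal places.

0.061

Below z: 11×1150 (q = 11 of N = 106).
Relative gaps: (2765−1150)/2765 = 0.5841 (×11).
Σ = 6.424955. Dividing by the full population N = 106 gives P₁ = 0.061.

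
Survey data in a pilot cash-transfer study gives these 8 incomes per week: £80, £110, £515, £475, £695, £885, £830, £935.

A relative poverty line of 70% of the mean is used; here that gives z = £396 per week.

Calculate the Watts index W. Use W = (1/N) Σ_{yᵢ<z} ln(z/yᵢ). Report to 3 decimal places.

0.360

Incomes under z: £80, £110 (q = 2 of N = 8).
Log shortfalls: ln(396/80) = 1.5994; ln(396/110) = 1.2809.
W = 2.880321 / 8 = 0.360.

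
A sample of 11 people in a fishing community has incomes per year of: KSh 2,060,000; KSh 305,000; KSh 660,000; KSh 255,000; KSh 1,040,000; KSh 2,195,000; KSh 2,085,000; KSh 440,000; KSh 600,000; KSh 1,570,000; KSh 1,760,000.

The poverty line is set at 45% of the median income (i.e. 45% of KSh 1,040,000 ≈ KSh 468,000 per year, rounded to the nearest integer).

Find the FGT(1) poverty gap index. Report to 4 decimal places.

0.0785

Below z: KSh 255,000, KSh 305,000, KSh 440,000 (q = 3 of N = 11).
Relative gaps: (468000−255000)/468000 = 0.4551; (468000−305000)/468000 = 0.3483; (468000−440000)/468000 = 0.0598.
Sum of shortfalls = 0.863248; P₁ averages over all N: 0.863248 / 11 = 0.0785.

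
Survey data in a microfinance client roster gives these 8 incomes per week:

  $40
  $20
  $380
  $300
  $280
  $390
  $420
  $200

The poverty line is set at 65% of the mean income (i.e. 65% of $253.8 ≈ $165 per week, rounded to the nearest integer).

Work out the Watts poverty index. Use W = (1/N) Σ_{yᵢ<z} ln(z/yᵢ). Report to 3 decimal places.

Poor units: $20, $40 (q = 2 of N = 8).
Log gaps: ln(165/20) = 2.1102; ln(165/40) = 1.4171.
W = 3.527279 / 8 = 0.441.

0.441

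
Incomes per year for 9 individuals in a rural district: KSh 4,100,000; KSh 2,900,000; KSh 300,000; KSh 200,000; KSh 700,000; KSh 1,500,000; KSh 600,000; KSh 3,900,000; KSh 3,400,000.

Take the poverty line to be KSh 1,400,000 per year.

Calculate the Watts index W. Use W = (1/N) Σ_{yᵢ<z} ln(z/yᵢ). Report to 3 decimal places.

0.559

Incomes under z: KSh 200,000, KSh 300,000, KSh 600,000, KSh 700,000 (q = 4 of N = 9).
ln(z/y) terms: ln(1400000/200000) = 1.9459; ln(1400000/300000) = 1.5404; ln(1400000/600000) = 0.8473; ln(1400000/700000) = 0.6931.
W = 5.026800 / 9 = 0.559.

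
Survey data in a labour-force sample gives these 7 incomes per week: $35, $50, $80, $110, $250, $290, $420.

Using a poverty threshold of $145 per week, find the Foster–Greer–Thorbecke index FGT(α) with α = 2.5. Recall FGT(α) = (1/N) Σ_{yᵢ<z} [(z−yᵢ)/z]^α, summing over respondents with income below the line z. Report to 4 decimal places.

Incomes under z: $35, $50, $80, $110 (q = 4 of N = 7).
Shortfall ratios: (145−35)/145 = 0.7586; (145−50)/145 = 0.6552; (145−80)/145 = 0.4483; (145−110)/145 = 0.2414.
Raised to α = 2.5: 0.50126; 0.34745; 0.13454; 0.02863.
Sum = 1.011875; FGT(2.5) = 1.011875 / 7 = 0.1446.

0.1446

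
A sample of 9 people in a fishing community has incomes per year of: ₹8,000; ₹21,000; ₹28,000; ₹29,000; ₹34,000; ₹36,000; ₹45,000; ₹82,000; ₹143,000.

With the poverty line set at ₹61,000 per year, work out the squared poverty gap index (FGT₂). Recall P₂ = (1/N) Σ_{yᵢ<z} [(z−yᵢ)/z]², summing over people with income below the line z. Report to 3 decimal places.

Poor units: ₹8,000, ₹21,000, ₹28,000, ₹29,000, ₹34,000, ₹36,000, ₹45,000 (q = 7 of N = 9).
Relative gaps: (61000−8000)/61000 = 0.8689; (61000−21000)/61000 = 0.6557; (61000−28000)/61000 = 0.5410; (61000−29000)/61000 = 0.5246; (61000−34000)/61000 = 0.4426; (61000−36000)/61000 = 0.4098; (61000−45000)/61000 = 0.2623.
Squared: 0.7549; 0.4300; 0.2927; 0.2752; 0.1959; 0.1680; 0.0688.
Sum = 2.185434; P₂ = 2.185434 / 9 = 0.243.

0.243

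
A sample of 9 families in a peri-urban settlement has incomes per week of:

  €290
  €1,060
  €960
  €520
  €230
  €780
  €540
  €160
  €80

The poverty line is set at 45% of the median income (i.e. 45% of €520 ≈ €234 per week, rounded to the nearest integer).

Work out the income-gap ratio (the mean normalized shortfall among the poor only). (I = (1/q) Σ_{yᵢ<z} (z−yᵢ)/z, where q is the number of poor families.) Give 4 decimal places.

0.3305

Below the line: €80, €160, €230 (q = 3 of N = 9).
Relative gaps: 0.6581, 0.3162, 0.0171; sum = 0.991453.
The income-gap ratio divides by q (the poor only): 0.991453 / 3 = 0.3305.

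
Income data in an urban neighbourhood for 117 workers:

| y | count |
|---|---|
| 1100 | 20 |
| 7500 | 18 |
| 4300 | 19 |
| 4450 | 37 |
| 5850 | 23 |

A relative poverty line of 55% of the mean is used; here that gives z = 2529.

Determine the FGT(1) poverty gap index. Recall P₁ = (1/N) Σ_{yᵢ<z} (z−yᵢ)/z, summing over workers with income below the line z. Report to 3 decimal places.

0.097

Incomes under z: 20×1100 (q = 20 of N = 117).
Relative gaps: (2529−1100)/2529 = 0.5650 (×20).
Sum of shortfalls = 11.300909; P₁ averages over all N: 11.300909 / 117 = 0.097.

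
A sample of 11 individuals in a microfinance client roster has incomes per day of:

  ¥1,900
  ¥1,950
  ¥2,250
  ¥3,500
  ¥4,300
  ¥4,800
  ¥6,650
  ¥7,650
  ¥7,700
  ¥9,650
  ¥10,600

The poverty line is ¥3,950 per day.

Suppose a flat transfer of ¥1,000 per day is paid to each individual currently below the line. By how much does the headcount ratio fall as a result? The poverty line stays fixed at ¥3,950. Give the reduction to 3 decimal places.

Before: below the line — ¥1,900, ¥1,950, ¥2,250, ¥3,500; headcount ratio = 0.36364.
After the ¥1,000 transfer: below the line — ¥2,900, ¥2,950, ¥3,250; headcount ratio = 0.27273.
Reduction = 0.36364 − 0.27273 = 0.091.

0.091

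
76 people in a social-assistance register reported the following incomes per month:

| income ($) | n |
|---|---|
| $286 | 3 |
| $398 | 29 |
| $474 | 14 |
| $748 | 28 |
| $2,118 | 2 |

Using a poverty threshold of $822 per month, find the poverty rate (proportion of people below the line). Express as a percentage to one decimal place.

74 of the 76 people have income below $822.
H = 74/76 = 97.4%.

97.4%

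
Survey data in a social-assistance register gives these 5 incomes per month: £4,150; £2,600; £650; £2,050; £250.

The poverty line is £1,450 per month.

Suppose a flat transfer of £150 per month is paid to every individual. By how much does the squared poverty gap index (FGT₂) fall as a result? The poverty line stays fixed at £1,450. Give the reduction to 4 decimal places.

0.0528

Before: below the line — £250, £650; squared poverty gap index (FGT₂) = 0.197860.
After the £150 transfer: below the line — £400, £800; squared poverty gap index (FGT₂) = 0.145065.
Reduction = 0.197860 − 0.145065 = 0.0528.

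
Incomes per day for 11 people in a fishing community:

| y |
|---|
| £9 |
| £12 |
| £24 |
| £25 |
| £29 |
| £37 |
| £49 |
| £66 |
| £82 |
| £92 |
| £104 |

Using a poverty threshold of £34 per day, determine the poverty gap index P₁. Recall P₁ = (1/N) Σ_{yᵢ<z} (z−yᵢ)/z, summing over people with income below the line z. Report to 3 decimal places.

0.190

Poor units: £9, £12, £24, £25, £29 (q = 5 of N = 11).
Gap ratios (z−y)/z: (34−9)/34 = 0.7353; (34−12)/34 = 0.6471; (34−24)/34 = 0.2941; (34−25)/34 = 0.2647; (34−29)/34 = 0.1471.
Σ = 2.088235. Dividing by the full population N = 11 gives P₁ = 0.190.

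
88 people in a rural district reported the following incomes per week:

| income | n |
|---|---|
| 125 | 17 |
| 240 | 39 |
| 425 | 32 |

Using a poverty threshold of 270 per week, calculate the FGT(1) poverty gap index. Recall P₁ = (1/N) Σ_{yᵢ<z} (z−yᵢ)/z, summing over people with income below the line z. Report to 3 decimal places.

Poor units: 17×125, 39×240 (q = 56 of N = 88).
Shortfall ratios: (270−125)/270 = 0.5370 (×17); (270−240)/270 = 0.1111 (×39).
Sum of shortfalls = 13.462963; P₁ averages over all N: 13.462963 / 88 = 0.153.

0.153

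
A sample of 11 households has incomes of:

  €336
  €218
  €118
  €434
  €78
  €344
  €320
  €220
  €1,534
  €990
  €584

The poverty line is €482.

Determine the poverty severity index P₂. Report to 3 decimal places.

Below z: €78, €118, €218, €220, €320, €336, €344, €434 (q = 8 of N = 11).
Normalized shortfalls: (482−78)/482 = 0.8382; (482−118)/482 = 0.7552; (482−218)/482 = 0.5477; (482−220)/482 = 0.5436; (482−320)/482 = 0.3361; (482−336)/482 = 0.3029; (482−344)/482 = 0.2863; (482−434)/482 = 0.0996.
Squared: 0.7025; 0.5703; 0.3000; 0.2955; 0.1130; 0.0918; 0.0820; 0.0099.
Sum = 2.164908; P₂ = 2.164908 / 11 = 0.197.

0.197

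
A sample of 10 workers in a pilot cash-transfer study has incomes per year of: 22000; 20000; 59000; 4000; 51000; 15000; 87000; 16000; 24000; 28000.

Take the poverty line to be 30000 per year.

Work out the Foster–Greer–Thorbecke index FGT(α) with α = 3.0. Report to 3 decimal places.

Incomes under z: 4000, 15000, 16000, 20000, 22000, 24000, 28000 (q = 7 of N = 10).
Shortfall ratios: (30000−4000)/30000 = 0.8667; (30000−15000)/30000 = 0.5000; (30000−16000)/30000 = 0.4667; (30000−20000)/30000 = 0.3333; (30000−22000)/30000 = 0.2667; (30000−24000)/30000 = 0.2000; (30000−28000)/30000 = 0.0667.
Raised to α = 3.0: 0.65096; 0.12500; 0.10163; 0.03704; 0.01896; 0.00800; 0.00030.
Sum = 0.941889; FGT(3.0) = 0.941889 / 10 = 0.094.

0.094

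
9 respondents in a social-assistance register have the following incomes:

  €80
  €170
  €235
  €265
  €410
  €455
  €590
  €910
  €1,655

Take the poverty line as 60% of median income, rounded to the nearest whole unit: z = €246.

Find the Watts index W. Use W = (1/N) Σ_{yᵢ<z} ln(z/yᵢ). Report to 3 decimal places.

0.171

Poor units: €80, €170, €235 (q = 3 of N = 9).
ln(z/y) terms: ln(246/80) = 1.1233; ln(246/170) = 0.3695; ln(246/235) = 0.0457.
W = 1.538584 / 9 = 0.171.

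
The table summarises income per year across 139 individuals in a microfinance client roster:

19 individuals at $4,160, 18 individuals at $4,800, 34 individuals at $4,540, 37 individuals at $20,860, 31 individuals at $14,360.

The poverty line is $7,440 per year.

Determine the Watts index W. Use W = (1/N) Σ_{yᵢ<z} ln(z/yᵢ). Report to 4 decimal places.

0.2570

Below the line: 19×$4,160, 34×$4,540, 18×$4,800 (q = 71 of N = 139).
Log gaps: ln(7440/4160) = 0.5814 (×19); ln(7440/4540) = 0.4939 (×34); ln(7440/4800) = 0.4383 (×18).
W = 35.728439 / 139 = 0.2570.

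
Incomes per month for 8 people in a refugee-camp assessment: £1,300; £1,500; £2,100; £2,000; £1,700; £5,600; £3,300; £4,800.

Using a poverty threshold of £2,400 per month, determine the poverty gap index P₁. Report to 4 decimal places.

Poor units: £1,300, £1,500, £1,700, £2,000, £2,100 (q = 5 of N = 8).
Gap ratios (z−y)/z: (2400−1300)/2400 = 0.4583; (2400−1500)/2400 = 0.3750; (2400−1700)/2400 = 0.2917; (2400−2000)/2400 = 0.1667; (2400−2100)/2400 = 0.1250.
Σ = 1.416667. Dividing by the full population N = 8 gives P₁ = 0.1771.

0.1771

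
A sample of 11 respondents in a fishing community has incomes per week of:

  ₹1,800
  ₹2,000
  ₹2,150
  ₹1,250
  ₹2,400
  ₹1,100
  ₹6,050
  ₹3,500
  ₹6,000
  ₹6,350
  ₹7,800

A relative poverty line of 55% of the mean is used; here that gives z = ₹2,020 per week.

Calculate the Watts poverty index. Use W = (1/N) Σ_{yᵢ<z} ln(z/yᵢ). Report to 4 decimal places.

0.1103

Below the line: ₹1,100, ₹1,250, ₹1,800, ₹2,000 (q = 4 of N = 11).
Log gaps: ln(2020/1100) = 0.6078; ln(2020/1250) = 0.4800; ln(2020/1800) = 0.1153; ln(2020/2000) = 0.0100.
W = 1.213002 / 11 = 0.1103.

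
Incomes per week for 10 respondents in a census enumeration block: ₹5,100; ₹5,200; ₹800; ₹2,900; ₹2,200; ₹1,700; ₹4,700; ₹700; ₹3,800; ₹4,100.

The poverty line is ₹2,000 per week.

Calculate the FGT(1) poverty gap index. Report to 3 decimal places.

0.140

Incomes under z: ₹700, ₹800, ₹1,700 (q = 3 of N = 10).
Relative gaps: (2000−700)/2000 = 0.6500; (2000−800)/2000 = 0.6000; (2000−1700)/2000 = 0.1500.
Sum of shortfalls = 1.400000; P₁ averages over all N: 1.400000 / 10 = 0.140.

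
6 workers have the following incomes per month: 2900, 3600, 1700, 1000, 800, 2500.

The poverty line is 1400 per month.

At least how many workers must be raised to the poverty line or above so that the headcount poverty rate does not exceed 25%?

1

2 of the 6 workers are poor, so H = 2/6 = 0.333.
A headcount ratio of at most 25% allows at most ⌊0.25 × 6⌋ = 1 poor workers.
So at least 2 − 1 = 1 must be lifted.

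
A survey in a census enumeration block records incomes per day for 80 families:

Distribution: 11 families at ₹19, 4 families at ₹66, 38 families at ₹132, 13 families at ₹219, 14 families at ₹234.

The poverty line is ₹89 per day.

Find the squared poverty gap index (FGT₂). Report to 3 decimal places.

Below the line: 11×₹19, 4×₹66 (q = 15 of N = 80).
Normalized shortfalls: (89−19)/89 = 0.7865 (×11); (89−66)/89 = 0.2584 (×4).
Squared: 0.6186 (×11); 0.0668 (×4).
Sum = 7.071834; P₂ = 7.071834 / 80 = 0.088.

0.088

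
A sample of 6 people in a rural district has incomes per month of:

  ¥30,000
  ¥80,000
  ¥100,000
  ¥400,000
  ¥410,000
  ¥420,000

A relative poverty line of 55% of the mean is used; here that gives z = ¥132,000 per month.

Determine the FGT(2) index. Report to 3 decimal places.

0.135

Below z: ¥30,000, ¥80,000, ¥100,000 (q = 3 of N = 6).
Shortfall ratios: (132000−30000)/132000 = 0.7727; (132000−80000)/132000 = 0.3939; (132000−100000)/132000 = 0.2424.
Squared: 0.5971; 0.1552; 0.0588.
Sum = 0.811065; P₂ = 0.811065 / 6 = 0.135.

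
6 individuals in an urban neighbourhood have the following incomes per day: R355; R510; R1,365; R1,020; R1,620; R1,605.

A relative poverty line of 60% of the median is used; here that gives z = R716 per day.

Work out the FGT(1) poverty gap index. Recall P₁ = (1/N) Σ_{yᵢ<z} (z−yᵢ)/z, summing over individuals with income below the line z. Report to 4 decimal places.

Below z: R355, R510 (q = 2 of N = 6).
Relative gaps: (716−355)/716 = 0.5042; (716−510)/716 = 0.2877.
Σ = 0.791899. Dividing by the full population N = 6 gives P₁ = 0.1320.

0.1320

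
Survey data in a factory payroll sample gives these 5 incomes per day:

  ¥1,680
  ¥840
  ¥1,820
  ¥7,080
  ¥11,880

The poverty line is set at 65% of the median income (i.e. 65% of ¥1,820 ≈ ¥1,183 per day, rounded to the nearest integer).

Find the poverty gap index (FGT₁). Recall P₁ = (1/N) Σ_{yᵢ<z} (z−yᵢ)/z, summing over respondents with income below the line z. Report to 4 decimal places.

Incomes under z: ¥840 (q = 1 of N = 5).
Shortfall ratios: (1183−840)/1183 = 0.2899.
Sum of shortfalls = 0.289941; P₁ averages over all N: 0.289941 / 5 = 0.0580.

0.0580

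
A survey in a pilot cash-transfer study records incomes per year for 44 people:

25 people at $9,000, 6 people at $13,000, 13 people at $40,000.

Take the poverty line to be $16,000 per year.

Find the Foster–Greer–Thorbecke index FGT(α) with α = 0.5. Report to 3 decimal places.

Below z: 25×$9,000, 6×$13,000 (q = 31 of N = 44).
Normalized shortfalls: (16000−9000)/16000 = 0.4375 (×25); (16000−13000)/16000 = 0.1875 (×6).
Raised to α = 0.5: 0.66144 (×25); 0.43301 (×6).
Sum = 19.134022; FGT(0.5) = 19.134022 / 44 = 0.435.

0.435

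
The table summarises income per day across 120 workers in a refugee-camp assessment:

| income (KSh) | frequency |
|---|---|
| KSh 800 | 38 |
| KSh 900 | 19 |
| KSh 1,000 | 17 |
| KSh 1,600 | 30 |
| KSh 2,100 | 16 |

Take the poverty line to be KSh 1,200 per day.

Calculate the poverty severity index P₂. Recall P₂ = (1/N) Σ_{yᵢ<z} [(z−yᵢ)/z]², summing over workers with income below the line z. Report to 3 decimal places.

Below z: 38×KSh 800, 19×KSh 900, 17×KSh 1,000 (q = 74 of N = 120).
Gap ratios (z−y)/z: (1200−800)/1200 = 0.3333 (×38); (1200−900)/1200 = 0.2500 (×19); (1200−1000)/1200 = 0.1667 (×17).
Squared: 0.1111 (×38); 0.0625 (×19); 0.0278 (×17).
Sum = 5.881944; P₂ = 5.881944 / 120 = 0.049.

0.049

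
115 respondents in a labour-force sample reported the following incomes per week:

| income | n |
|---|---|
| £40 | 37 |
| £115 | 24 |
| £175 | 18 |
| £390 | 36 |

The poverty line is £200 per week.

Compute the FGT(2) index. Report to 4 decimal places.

0.2461

Below the line: 37×£40, 24×£115, 18×£175 (q = 79 of N = 115).
Relative gaps: (200−40)/200 = 0.8000 (×37); (200−115)/200 = 0.4250 (×24); (200−175)/200 = 0.1250 (×18).
Squared: 0.6400 (×37); 0.1806 (×24); 0.0156 (×18).
Sum = 28.296250; P₂ = 28.296250 / 115 = 0.2461.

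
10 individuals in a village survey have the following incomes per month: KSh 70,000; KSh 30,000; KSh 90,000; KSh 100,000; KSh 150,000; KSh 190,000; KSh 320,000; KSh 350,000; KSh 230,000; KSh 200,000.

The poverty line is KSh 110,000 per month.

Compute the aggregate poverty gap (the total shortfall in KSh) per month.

KSh 150,000

Poor units: KSh 30,000, KSh 70,000, KSh 90,000, KSh 100,000 (q = 4 of N = 10).
Individual gaps: 110000−30000 = 80000; 110000−70000 = 40000; 110000−90000 = 20000; 110000−100000 = 10000.
Aggregate gap = KSh 150,000.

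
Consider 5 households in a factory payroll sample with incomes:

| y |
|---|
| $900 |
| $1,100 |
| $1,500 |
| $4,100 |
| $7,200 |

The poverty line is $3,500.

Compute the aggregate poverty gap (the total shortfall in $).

Below the line: $900, $1,100, $1,500 (q = 3 of N = 5).
Individual gaps: 3500−900 = 2600; 3500−1100 = 2400; 3500−1500 = 2000.
Aggregate gap = $7,000.

$7,000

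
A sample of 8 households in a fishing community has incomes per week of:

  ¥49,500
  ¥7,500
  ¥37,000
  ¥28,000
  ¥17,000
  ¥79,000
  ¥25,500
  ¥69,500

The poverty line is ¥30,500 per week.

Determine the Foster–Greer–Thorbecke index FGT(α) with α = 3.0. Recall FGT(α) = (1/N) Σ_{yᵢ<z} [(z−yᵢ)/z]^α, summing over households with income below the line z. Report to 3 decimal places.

0.065

Below z: ¥7,500, ¥17,000, ¥25,500, ¥28,000 (q = 4 of N = 8).
Normalized shortfalls: (30500−7500)/30500 = 0.7541; (30500−17000)/30500 = 0.4426; (30500−25500)/30500 = 0.1639; (30500−28000)/30500 = 0.0820.
Raised to α = 3.0: 0.42883; 0.08672; 0.00441; 0.00055.
Sum = 0.520502; FGT(3.0) = 0.520502 / 8 = 0.065.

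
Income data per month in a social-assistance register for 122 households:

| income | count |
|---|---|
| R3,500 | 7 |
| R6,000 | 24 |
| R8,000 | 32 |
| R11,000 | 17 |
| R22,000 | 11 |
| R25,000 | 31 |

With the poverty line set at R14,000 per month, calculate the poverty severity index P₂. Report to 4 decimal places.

Below z: 7×R3,500, 24×R6,000, 32×R8,000, 17×R11,000 (q = 80 of N = 122).
Normalized shortfalls: (14000−3500)/14000 = 0.7500 (×7); (14000−6000)/14000 = 0.5714 (×24); (14000−8000)/14000 = 0.4286 (×32); (14000−11000)/14000 = 0.2143 (×17).
Squared: 0.5625 (×7); 0.3265 (×24); 0.1837 (×32); 0.0459 (×17).
Sum = 18.432398; P₂ = 18.432398 / 122 = 0.1511.

0.1511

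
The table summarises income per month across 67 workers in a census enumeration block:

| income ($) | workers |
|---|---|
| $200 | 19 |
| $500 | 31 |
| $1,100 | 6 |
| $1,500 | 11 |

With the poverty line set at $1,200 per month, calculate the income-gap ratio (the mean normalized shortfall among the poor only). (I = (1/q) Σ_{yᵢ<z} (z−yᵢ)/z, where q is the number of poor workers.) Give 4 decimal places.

0.6146

Poor units: 19×$200, 31×$500, 6×$1,100 (q = 56 of N = 67).
Shortfall ratios (z−y)/z: 0.8333 (×19), 0.5833 (×31), 0.0833 (×6); sum = 34.416667.
The income-gap ratio divides by q (the poor only): 34.416667 / 56 = 0.6146.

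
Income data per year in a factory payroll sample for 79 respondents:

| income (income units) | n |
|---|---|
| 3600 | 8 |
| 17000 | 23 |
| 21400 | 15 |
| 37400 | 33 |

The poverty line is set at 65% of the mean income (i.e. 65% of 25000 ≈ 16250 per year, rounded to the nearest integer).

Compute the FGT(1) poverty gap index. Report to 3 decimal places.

Below z: 8×3600 (q = 8 of N = 79).
Shortfall ratios: (16250−3600)/16250 = 0.7785 (×8).
Sum of shortfalls = 6.227692; P₁ averages over all N: 6.227692 / 79 = 0.079.

0.079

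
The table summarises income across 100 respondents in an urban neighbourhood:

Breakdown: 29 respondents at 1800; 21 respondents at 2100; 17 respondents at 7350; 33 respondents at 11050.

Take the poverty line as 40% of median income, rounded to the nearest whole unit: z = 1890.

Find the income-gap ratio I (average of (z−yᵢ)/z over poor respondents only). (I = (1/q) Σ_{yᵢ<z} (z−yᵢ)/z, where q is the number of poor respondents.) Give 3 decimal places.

Poor units: 29×1800 (q = 29 of N = 100).
Relative gaps: 0.0476 (×29); sum = 1.380952.
I averages over the q = 29 poor units only: 1.380952 / 29 = 0.048.

0.048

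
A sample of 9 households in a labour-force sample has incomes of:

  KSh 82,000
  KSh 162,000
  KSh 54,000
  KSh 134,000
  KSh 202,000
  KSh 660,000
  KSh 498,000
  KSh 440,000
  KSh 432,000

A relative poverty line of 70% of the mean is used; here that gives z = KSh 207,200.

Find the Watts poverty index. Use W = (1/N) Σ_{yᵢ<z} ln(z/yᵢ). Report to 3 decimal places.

0.331

Poor units: KSh 54,000, KSh 82,000, KSh 134,000, KSh 162,000, KSh 202,000 (q = 5 of N = 9).
ln(z/y) terms: ln(207200/54000) = 1.3447; ln(207200/82000) = 0.9270; ln(207200/134000) = 0.4358; ln(207200/162000) = 0.2461; ln(207200/202000) = 0.0254.
W = 2.979015 / 9 = 0.331.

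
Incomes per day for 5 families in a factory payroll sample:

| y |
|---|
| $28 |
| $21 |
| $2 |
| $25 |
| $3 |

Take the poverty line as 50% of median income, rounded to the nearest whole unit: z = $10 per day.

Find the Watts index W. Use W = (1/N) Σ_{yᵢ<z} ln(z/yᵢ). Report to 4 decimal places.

Incomes under z: $2, $3 (q = 2 of N = 5).
ln(z/y) terms: ln(10/2) = 1.6094; ln(10/3) = 1.2040.
W = 2.813411 / 5 = 0.5627.

0.5627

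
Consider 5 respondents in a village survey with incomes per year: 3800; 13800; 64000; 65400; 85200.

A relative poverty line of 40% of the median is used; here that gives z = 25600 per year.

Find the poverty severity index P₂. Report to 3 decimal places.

Incomes under z: 3800, 13800 (q = 2 of N = 5).
Relative gaps: (25600−3800)/25600 = 0.8516; (25600−13800)/25600 = 0.4609.
Squared: 0.7252; 0.2125.
Sum = 0.937622; P₂ = 0.937622 / 5 = 0.188.

0.188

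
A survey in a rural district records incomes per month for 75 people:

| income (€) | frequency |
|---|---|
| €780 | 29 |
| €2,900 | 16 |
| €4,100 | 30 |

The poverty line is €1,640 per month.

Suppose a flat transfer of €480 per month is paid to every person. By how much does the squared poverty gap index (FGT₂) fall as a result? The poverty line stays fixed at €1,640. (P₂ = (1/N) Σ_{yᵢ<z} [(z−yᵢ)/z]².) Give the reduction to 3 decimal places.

Before: below the line — 29×€780; squared poverty gap index (FGT₂) = 0.10633.
After the €480 transfer: below the line — 29×€1,260; squared poverty gap index (FGT₂) = 0.02076.
Reduction = 0.10633 − 0.02076 = 0.086.

0.086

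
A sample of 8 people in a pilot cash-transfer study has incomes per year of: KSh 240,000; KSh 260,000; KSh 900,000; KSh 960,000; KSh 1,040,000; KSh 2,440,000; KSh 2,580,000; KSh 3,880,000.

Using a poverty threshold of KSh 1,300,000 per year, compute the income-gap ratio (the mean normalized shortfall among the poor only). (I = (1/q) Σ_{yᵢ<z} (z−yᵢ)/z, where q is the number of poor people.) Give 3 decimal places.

Incomes under z: KSh 240,000, KSh 260,000, KSh 900,000, KSh 960,000, KSh 1,040,000 (q = 5 of N = 8).
Shortfall ratios (z−y)/z: 0.8154, 0.8000, 0.3077, 0.2615, 0.2000; sum = 2.384615.
The income-gap ratio divides by q (the poor only): 2.384615 / 5 = 0.477.

0.477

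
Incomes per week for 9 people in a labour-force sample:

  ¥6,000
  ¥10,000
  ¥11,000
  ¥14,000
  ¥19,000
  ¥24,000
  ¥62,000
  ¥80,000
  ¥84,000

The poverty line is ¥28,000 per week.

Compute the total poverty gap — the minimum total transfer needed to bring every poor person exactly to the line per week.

Poor units: ¥6,000, ¥10,000, ¥11,000, ¥14,000, ¥19,000, ¥24,000 (q = 6 of N = 9).
Individual gaps: 28000−6000 = 22000; 28000−10000 = 18000; 28000−11000 = 17000; 28000−14000 = 14000; 28000−19000 = 9000; 28000−24000 = 4000.
Aggregate gap = ¥84,000.

¥84,000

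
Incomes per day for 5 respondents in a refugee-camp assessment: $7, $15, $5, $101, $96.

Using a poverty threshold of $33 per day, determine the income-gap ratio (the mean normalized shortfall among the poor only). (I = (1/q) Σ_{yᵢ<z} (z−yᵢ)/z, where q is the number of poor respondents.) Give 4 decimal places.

0.7273

Below the line: $5, $7, $15 (q = 3 of N = 5).
Relative gaps: 0.8485, 0.7879, 0.5455; sum = 2.181818.
The income-gap ratio divides by q (the poor only): 2.181818 / 3 = 0.7273.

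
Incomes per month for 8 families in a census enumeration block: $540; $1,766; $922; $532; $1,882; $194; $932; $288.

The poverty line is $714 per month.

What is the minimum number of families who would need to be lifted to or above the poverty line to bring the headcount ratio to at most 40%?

1

Currently q = 4 of N = 8 are below the line (H = 0.500).
A headcount ratio of at most 40% allows at most ⌊0.40 × 8⌋ = 3 poor families.
So at least 4 − 3 = 1 must be lifted.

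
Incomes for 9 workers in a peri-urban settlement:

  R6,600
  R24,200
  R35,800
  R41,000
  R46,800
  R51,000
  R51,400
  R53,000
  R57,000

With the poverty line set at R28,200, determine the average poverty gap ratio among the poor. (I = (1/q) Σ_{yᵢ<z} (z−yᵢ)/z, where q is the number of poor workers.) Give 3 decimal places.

0.454

Poor units: R6,600, R24,200 (q = 2 of N = 9).
Relative gaps: 0.7660, 0.1418; sum = 0.907801.
I averages over the q = 2 poor units only: 0.907801 / 2 = 0.454.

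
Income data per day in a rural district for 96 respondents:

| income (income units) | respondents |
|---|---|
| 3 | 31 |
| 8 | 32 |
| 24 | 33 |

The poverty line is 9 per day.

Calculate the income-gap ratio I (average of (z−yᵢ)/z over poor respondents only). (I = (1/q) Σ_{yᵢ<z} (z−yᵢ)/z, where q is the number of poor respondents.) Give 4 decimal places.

0.3845

Poor units: 31×3, 32×8 (q = 63 of N = 96).
Relative gaps: 0.6667 (×31), 0.1111 (×32); sum = 24.222222.
The income-gap ratio divides by q (the poor only): 24.222222 / 63 = 0.3845.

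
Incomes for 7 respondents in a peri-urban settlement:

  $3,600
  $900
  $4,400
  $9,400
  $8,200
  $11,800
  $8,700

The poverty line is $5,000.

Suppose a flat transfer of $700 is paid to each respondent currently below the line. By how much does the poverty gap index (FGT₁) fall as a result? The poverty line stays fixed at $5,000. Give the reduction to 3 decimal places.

Before: below the line — $900, $3,600, $4,400; poverty gap index (FGT₁) = 0.17429.
After the $700 transfer: below the line — $1,600, $4,300; poverty gap index (FGT₁) = 0.11714.
Reduction = 0.17429 − 0.11714 = 0.057.

0.057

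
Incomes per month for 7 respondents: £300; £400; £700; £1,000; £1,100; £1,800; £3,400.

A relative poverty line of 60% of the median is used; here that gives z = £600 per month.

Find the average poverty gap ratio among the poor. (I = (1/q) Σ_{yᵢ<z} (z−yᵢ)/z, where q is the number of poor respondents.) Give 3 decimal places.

Below z: £300, £400 (q = 2 of N = 7).
Relative gaps: 0.5000, 0.3333; sum = 0.833333.
The income-gap ratio divides by q (the poor only): 0.833333 / 2 = 0.417.

0.417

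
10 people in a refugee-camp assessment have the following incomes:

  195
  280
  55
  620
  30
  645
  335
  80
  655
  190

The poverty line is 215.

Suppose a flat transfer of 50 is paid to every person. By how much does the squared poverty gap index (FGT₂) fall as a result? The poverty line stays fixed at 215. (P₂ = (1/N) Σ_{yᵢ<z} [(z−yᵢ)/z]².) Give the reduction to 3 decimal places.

0.090

Before: below the line — 30, 55, 80, 190, 195; squared poverty gap index (FGT₂) = 0.17107.
After the 50 transfer: below the line — 80, 105, 130; squared poverty gap index (FGT₂) = 0.08123.
Reduction = 0.17107 − 0.08123 = 0.090.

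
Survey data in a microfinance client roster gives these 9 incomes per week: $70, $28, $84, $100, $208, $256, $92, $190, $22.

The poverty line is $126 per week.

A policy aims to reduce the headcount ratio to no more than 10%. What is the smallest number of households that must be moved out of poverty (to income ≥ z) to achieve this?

6

6 of the 9 households are poor, so H = 6/9 = 0.667.
A headcount ratio of at most 10% allows at most ⌊0.10 × 9⌋ = 0 poor households.
So at least 6 − 0 = 6 must be lifted.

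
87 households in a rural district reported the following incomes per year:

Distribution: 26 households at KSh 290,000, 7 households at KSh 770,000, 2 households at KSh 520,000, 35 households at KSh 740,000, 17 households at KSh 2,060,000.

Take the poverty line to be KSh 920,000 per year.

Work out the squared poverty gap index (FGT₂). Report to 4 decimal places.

Incomes under z: 26×KSh 290,000, 2×KSh 520,000, 35×KSh 740,000, 7×KSh 770,000 (q = 70 of N = 87).
Shortfall ratios: (920000−290000)/920000 = 0.6848 (×26); (920000−520000)/920000 = 0.4348 (×2); (920000−740000)/920000 = 0.1957 (×35); (920000−770000)/920000 = 0.1630 (×7).
Squared: 0.4689 (×26); 0.1890 (×2); 0.0383 (×35); 0.0266 (×7).
Sum = 14.096054; P₂ = 14.096054 / 87 = 0.1620.

0.1620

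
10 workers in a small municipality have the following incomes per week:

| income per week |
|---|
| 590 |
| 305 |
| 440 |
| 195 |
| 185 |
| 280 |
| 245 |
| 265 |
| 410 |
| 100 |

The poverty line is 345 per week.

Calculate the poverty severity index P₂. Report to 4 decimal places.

0.1095

Below the line: 100, 185, 195, 245, 265, 280, 305 (q = 7 of N = 10).
Normalized shortfalls: (345−100)/345 = 0.7101; (345−185)/345 = 0.4638; (345−195)/345 = 0.4348; (345−245)/345 = 0.2899; (345−265)/345 = 0.2319; (345−280)/345 = 0.1884; (345−305)/345 = 0.1159.
Squared: 0.5043; 0.2151; 0.1890; 0.0840; 0.0538; 0.0355; 0.0134.
Sum = 1.095148; P₂ = 1.095148 / 10 = 0.1095.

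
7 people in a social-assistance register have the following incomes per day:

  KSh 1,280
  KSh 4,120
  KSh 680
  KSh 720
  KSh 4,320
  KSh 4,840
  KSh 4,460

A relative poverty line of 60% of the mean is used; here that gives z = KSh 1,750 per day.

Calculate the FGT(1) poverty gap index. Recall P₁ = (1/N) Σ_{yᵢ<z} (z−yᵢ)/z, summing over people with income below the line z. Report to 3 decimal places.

Poor units: KSh 680, KSh 720, KSh 1,280 (q = 3 of N = 7).
Shortfall ratios: (1750−680)/1750 = 0.6114; (1750−720)/1750 = 0.5886; (1750−1280)/1750 = 0.2686.
Σ = 1.468571. Dividing by the full population N = 7 gives P₁ = 0.210.

0.210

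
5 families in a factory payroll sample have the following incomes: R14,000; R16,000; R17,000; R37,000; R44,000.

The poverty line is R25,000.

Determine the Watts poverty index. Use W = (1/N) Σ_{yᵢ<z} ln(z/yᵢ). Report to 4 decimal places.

Below the line: R14,000, R16,000, R17,000 (q = 3 of N = 5).
ln(z/y) terms: ln(25000/14000) = 0.5798; ln(25000/16000) = 0.4463; ln(25000/17000) = 0.3857.
W = 1.411768 / 5 = 0.2824.

0.2824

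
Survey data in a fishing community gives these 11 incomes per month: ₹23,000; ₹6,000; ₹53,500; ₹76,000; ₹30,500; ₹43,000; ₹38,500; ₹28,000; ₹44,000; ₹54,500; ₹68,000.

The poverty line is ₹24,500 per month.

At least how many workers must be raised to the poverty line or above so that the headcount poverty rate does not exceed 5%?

2

2 of the 11 workers are poor, so H = 2/11 = 0.182.
A headcount ratio of at most 5% allows at most ⌊0.05 × 11⌋ = 0 poor workers.
So at least 2 − 0 = 2 must be lifted.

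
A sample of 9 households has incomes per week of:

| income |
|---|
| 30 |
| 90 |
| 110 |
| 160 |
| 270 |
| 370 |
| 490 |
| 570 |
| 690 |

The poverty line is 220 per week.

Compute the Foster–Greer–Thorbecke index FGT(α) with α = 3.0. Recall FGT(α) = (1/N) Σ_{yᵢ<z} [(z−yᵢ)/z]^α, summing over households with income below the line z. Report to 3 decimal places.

0.111

Below the line: 30, 90, 110, 160 (q = 4 of N = 9).
Shortfall ratios: (220−30)/220 = 0.8636; (220−90)/220 = 0.5909; (220−110)/220 = 0.5000; (220−160)/220 = 0.2727.
Raised to α = 3.0: 0.64416; 0.20633; 0.12500; 0.02029.
Sum = 0.995774; FGT(3.0) = 0.995774 / 9 = 0.111.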